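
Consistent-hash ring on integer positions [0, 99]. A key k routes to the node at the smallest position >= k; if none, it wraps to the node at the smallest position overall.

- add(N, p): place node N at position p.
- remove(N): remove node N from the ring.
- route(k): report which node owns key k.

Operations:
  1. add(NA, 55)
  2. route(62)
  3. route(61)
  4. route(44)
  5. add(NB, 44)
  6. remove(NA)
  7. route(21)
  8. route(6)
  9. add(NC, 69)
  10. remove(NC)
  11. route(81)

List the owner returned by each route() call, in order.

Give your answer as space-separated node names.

Op 1: add NA@55 -> ring=[55:NA]
Op 2: route key 62: none >= 62, wrap to smallest pos 55 -> NA
Op 3: route key 61: none >= 61, wrap to smallest pos 55 -> NA
Op 4: route key 44: smallest pos >= 44 is 55 -> NA
Op 5: add NB@44 -> ring=[44:NB,55:NA]
Op 6: remove NA -> ring=[44:NB]
Op 7: route key 21: smallest pos >= 21 is 44 -> NB
Op 8: route key 6: smallest pos >= 6 is 44 -> NB
Op 9: add NC@69 -> ring=[44:NB,69:NC]
Op 10: remove NC -> ring=[44:NB]
Op 11: route key 81: none >= 81, wrap to smallest pos 44 -> NB

Answer: NA NA NA NB NB NB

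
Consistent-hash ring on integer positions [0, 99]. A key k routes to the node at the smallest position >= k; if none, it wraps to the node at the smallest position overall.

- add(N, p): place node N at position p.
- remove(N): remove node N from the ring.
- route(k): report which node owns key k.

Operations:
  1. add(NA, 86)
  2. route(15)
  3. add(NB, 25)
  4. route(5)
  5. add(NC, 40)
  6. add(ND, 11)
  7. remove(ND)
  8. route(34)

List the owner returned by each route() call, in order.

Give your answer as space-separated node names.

Op 1: add NA@86 -> ring=[86:NA]
Op 2: route key 15: smallest pos >= 15 is 86 -> NA
Op 3: add NB@25 -> ring=[25:NB,86:NA]
Op 4: route key 5: smallest pos >= 5 is 25 -> NB
Op 5: add NC@40 -> ring=[25:NB,40:NC,86:NA]
Op 6: add ND@11 -> ring=[11:ND,25:NB,40:NC,86:NA]
Op 7: remove ND -> ring=[25:NB,40:NC,86:NA]
Op 8: route key 34: smallest pos >= 34 is 40 -> NC

Answer: NA NB NC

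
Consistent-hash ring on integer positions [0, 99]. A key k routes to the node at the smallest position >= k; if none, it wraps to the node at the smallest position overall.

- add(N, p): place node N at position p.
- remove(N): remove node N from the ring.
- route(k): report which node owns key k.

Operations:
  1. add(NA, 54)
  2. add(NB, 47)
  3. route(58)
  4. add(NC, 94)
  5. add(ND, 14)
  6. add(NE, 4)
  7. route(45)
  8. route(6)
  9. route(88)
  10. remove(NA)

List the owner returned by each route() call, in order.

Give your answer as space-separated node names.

Op 1: add NA@54 -> ring=[54:NA]
Op 2: add NB@47 -> ring=[47:NB,54:NA]
Op 3: route key 58: none >= 58, wrap to smallest pos 47 -> NB
Op 4: add NC@94 -> ring=[47:NB,54:NA,94:NC]
Op 5: add ND@14 -> ring=[14:ND,47:NB,54:NA,94:NC]
Op 6: add NE@4 -> ring=[4:NE,14:ND,47:NB,54:NA,94:NC]
Op 7: route key 45: smallest pos >= 45 is 47 -> NB
Op 8: route key 6: smallest pos >= 6 is 14 -> ND
Op 9: route key 88: smallest pos >= 88 is 94 -> NC
Op 10: remove NA -> ring=[4:NE,14:ND,47:NB,94:NC]

Answer: NB NB ND NC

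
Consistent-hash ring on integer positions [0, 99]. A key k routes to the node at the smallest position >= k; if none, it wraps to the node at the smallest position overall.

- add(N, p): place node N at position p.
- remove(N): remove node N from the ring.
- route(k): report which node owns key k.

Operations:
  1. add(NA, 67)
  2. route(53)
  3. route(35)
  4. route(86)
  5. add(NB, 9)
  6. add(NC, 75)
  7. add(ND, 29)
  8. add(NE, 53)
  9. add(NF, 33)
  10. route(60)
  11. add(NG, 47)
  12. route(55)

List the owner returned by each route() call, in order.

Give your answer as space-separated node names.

Answer: NA NA NA NA NA

Derivation:
Op 1: add NA@67 -> ring=[67:NA]
Op 2: route key 53: smallest pos >= 53 is 67 -> NA
Op 3: route key 35: smallest pos >= 35 is 67 -> NA
Op 4: route key 86: none >= 86, wrap to smallest pos 67 -> NA
Op 5: add NB@9 -> ring=[9:NB,67:NA]
Op 6: add NC@75 -> ring=[9:NB,67:NA,75:NC]
Op 7: add ND@29 -> ring=[9:NB,29:ND,67:NA,75:NC]
Op 8: add NE@53 -> ring=[9:NB,29:ND,53:NE,67:NA,75:NC]
Op 9: add NF@33 -> ring=[9:NB,29:ND,33:NF,53:NE,67:NA,75:NC]
Op 10: route key 60: smallest pos >= 60 is 67 -> NA
Op 11: add NG@47 -> ring=[9:NB,29:ND,33:NF,47:NG,53:NE,67:NA,75:NC]
Op 12: route key 55: smallest pos >= 55 is 67 -> NA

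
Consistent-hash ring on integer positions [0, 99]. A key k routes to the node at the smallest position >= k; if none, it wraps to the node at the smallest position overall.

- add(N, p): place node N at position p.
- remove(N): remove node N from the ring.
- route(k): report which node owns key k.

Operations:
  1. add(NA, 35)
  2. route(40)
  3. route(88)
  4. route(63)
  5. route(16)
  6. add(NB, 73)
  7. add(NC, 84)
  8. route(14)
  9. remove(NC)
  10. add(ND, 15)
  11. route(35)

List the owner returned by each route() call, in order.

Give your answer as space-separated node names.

Op 1: add NA@35 -> ring=[35:NA]
Op 2: route key 40: none >= 40, wrap to smallest pos 35 -> NA
Op 3: route key 88: none >= 88, wrap to smallest pos 35 -> NA
Op 4: route key 63: none >= 63, wrap to smallest pos 35 -> NA
Op 5: route key 16: smallest pos >= 16 is 35 -> NA
Op 6: add NB@73 -> ring=[35:NA,73:NB]
Op 7: add NC@84 -> ring=[35:NA,73:NB,84:NC]
Op 8: route key 14: smallest pos >= 14 is 35 -> NA
Op 9: remove NC -> ring=[35:NA,73:NB]
Op 10: add ND@15 -> ring=[15:ND,35:NA,73:NB]
Op 11: route key 35: smallest pos >= 35 is 35 -> NA

Answer: NA NA NA NA NA NA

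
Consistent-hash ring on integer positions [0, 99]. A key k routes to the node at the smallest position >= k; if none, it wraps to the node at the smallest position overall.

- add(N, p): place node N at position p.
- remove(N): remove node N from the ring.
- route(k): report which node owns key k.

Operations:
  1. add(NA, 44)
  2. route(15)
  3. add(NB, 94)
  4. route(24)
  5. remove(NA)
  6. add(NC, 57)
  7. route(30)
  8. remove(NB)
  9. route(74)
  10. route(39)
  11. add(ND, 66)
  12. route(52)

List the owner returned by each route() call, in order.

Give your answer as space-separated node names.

Op 1: add NA@44 -> ring=[44:NA]
Op 2: route key 15: smallest pos >= 15 is 44 -> NA
Op 3: add NB@94 -> ring=[44:NA,94:NB]
Op 4: route key 24: smallest pos >= 24 is 44 -> NA
Op 5: remove NA -> ring=[94:NB]
Op 6: add NC@57 -> ring=[57:NC,94:NB]
Op 7: route key 30: smallest pos >= 30 is 57 -> NC
Op 8: remove NB -> ring=[57:NC]
Op 9: route key 74: none >= 74, wrap to smallest pos 57 -> NC
Op 10: route key 39: smallest pos >= 39 is 57 -> NC
Op 11: add ND@66 -> ring=[57:NC,66:ND]
Op 12: route key 52: smallest pos >= 52 is 57 -> NC

Answer: NA NA NC NC NC NC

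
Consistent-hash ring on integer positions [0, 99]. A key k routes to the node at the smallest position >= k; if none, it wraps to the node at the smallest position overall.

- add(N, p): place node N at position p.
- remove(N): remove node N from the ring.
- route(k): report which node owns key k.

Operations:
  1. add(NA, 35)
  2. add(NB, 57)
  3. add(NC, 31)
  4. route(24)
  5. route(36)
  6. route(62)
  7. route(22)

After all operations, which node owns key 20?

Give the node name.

Answer: NC

Derivation:
Op 1: add NA@35 -> ring=[35:NA]
Op 2: add NB@57 -> ring=[35:NA,57:NB]
Op 3: add NC@31 -> ring=[31:NC,35:NA,57:NB]
Op 4: route key 24: smallest pos >= 24 is 31 -> NC
Op 5: route key 36: smallest pos >= 36 is 57 -> NB
Op 6: route key 62: none >= 62, wrap to smallest pos 31 -> NC
Op 7: route key 22: smallest pos >= 22 is 31 -> NC
Final route key 20: smallest pos >= 20 is 31 -> NC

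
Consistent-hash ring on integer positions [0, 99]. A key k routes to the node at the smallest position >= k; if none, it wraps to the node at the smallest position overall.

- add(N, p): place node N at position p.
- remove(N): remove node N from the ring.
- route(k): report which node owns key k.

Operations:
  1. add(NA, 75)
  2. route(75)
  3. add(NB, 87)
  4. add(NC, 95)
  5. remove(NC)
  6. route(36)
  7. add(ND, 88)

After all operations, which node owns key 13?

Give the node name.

Op 1: add NA@75 -> ring=[75:NA]
Op 2: route key 75: smallest pos >= 75 is 75 -> NA
Op 3: add NB@87 -> ring=[75:NA,87:NB]
Op 4: add NC@95 -> ring=[75:NA,87:NB,95:NC]
Op 5: remove NC -> ring=[75:NA,87:NB]
Op 6: route key 36: smallest pos >= 36 is 75 -> NA
Op 7: add ND@88 -> ring=[75:NA,87:NB,88:ND]
Final route key 13: smallest pos >= 13 is 75 -> NA

Answer: NA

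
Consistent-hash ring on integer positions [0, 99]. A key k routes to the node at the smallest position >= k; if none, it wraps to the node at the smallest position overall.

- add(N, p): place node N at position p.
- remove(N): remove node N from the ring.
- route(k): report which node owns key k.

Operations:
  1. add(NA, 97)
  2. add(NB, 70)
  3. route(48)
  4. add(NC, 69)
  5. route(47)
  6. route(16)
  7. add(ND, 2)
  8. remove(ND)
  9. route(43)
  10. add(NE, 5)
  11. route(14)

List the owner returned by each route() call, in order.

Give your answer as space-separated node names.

Op 1: add NA@97 -> ring=[97:NA]
Op 2: add NB@70 -> ring=[70:NB,97:NA]
Op 3: route key 48: smallest pos >= 48 is 70 -> NB
Op 4: add NC@69 -> ring=[69:NC,70:NB,97:NA]
Op 5: route key 47: smallest pos >= 47 is 69 -> NC
Op 6: route key 16: smallest pos >= 16 is 69 -> NC
Op 7: add ND@2 -> ring=[2:ND,69:NC,70:NB,97:NA]
Op 8: remove ND -> ring=[69:NC,70:NB,97:NA]
Op 9: route key 43: smallest pos >= 43 is 69 -> NC
Op 10: add NE@5 -> ring=[5:NE,69:NC,70:NB,97:NA]
Op 11: route key 14: smallest pos >= 14 is 69 -> NC

Answer: NB NC NC NC NC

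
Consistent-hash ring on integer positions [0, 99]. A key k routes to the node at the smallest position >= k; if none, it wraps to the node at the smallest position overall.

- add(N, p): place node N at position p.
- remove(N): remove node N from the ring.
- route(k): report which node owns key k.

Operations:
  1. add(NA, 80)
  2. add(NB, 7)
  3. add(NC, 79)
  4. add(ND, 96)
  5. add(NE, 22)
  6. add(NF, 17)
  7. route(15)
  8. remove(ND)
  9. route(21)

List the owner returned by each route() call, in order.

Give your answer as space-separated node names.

Op 1: add NA@80 -> ring=[80:NA]
Op 2: add NB@7 -> ring=[7:NB,80:NA]
Op 3: add NC@79 -> ring=[7:NB,79:NC,80:NA]
Op 4: add ND@96 -> ring=[7:NB,79:NC,80:NA,96:ND]
Op 5: add NE@22 -> ring=[7:NB,22:NE,79:NC,80:NA,96:ND]
Op 6: add NF@17 -> ring=[7:NB,17:NF,22:NE,79:NC,80:NA,96:ND]
Op 7: route key 15: smallest pos >= 15 is 17 -> NF
Op 8: remove ND -> ring=[7:NB,17:NF,22:NE,79:NC,80:NA]
Op 9: route key 21: smallest pos >= 21 is 22 -> NE

Answer: NF NE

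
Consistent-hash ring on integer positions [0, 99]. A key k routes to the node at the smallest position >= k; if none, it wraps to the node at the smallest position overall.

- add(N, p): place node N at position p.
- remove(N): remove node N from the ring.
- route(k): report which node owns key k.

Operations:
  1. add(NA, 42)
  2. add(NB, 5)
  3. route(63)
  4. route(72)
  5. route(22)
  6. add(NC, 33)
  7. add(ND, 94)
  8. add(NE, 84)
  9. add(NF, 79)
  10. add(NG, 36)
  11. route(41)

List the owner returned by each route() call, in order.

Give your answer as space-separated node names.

Answer: NB NB NA NA

Derivation:
Op 1: add NA@42 -> ring=[42:NA]
Op 2: add NB@5 -> ring=[5:NB,42:NA]
Op 3: route key 63: none >= 63, wrap to smallest pos 5 -> NB
Op 4: route key 72: none >= 72, wrap to smallest pos 5 -> NB
Op 5: route key 22: smallest pos >= 22 is 42 -> NA
Op 6: add NC@33 -> ring=[5:NB,33:NC,42:NA]
Op 7: add ND@94 -> ring=[5:NB,33:NC,42:NA,94:ND]
Op 8: add NE@84 -> ring=[5:NB,33:NC,42:NA,84:NE,94:ND]
Op 9: add NF@79 -> ring=[5:NB,33:NC,42:NA,79:NF,84:NE,94:ND]
Op 10: add NG@36 -> ring=[5:NB,33:NC,36:NG,42:NA,79:NF,84:NE,94:ND]
Op 11: route key 41: smallest pos >= 41 is 42 -> NA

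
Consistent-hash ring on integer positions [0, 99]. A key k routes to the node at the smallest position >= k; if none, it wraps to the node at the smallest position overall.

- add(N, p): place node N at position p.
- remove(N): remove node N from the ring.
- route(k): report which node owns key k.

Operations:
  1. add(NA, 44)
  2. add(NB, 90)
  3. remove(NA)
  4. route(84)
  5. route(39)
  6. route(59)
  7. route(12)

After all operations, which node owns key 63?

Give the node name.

Answer: NB

Derivation:
Op 1: add NA@44 -> ring=[44:NA]
Op 2: add NB@90 -> ring=[44:NA,90:NB]
Op 3: remove NA -> ring=[90:NB]
Op 4: route key 84: smallest pos >= 84 is 90 -> NB
Op 5: route key 39: smallest pos >= 39 is 90 -> NB
Op 6: route key 59: smallest pos >= 59 is 90 -> NB
Op 7: route key 12: smallest pos >= 12 is 90 -> NB
Final route key 63: smallest pos >= 63 is 90 -> NB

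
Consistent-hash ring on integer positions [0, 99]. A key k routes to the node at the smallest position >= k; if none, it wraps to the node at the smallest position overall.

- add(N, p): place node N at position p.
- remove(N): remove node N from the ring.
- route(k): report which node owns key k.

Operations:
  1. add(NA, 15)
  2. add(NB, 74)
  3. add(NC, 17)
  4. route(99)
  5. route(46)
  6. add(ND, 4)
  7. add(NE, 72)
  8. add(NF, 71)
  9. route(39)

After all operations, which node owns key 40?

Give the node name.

Answer: NF

Derivation:
Op 1: add NA@15 -> ring=[15:NA]
Op 2: add NB@74 -> ring=[15:NA,74:NB]
Op 3: add NC@17 -> ring=[15:NA,17:NC,74:NB]
Op 4: route key 99: none >= 99, wrap to smallest pos 15 -> NA
Op 5: route key 46: smallest pos >= 46 is 74 -> NB
Op 6: add ND@4 -> ring=[4:ND,15:NA,17:NC,74:NB]
Op 7: add NE@72 -> ring=[4:ND,15:NA,17:NC,72:NE,74:NB]
Op 8: add NF@71 -> ring=[4:ND,15:NA,17:NC,71:NF,72:NE,74:NB]
Op 9: route key 39: smallest pos >= 39 is 71 -> NF
Final route key 40: smallest pos >= 40 is 71 -> NF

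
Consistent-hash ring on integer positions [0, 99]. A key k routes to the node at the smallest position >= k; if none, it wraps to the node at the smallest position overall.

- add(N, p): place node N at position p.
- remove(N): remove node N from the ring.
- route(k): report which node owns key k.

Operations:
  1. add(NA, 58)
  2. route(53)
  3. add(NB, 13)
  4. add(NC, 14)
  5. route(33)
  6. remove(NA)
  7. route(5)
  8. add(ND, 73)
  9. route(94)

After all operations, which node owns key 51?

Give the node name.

Answer: ND

Derivation:
Op 1: add NA@58 -> ring=[58:NA]
Op 2: route key 53: smallest pos >= 53 is 58 -> NA
Op 3: add NB@13 -> ring=[13:NB,58:NA]
Op 4: add NC@14 -> ring=[13:NB,14:NC,58:NA]
Op 5: route key 33: smallest pos >= 33 is 58 -> NA
Op 6: remove NA -> ring=[13:NB,14:NC]
Op 7: route key 5: smallest pos >= 5 is 13 -> NB
Op 8: add ND@73 -> ring=[13:NB,14:NC,73:ND]
Op 9: route key 94: none >= 94, wrap to smallest pos 13 -> NB
Final route key 51: smallest pos >= 51 is 73 -> ND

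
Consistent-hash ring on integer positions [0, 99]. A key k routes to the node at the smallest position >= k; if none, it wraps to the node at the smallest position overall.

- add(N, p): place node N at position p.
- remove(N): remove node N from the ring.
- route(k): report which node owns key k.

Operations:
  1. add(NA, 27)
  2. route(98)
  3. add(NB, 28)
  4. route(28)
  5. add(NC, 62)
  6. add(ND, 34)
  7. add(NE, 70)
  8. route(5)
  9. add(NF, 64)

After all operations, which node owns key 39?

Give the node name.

Op 1: add NA@27 -> ring=[27:NA]
Op 2: route key 98: none >= 98, wrap to smallest pos 27 -> NA
Op 3: add NB@28 -> ring=[27:NA,28:NB]
Op 4: route key 28: smallest pos >= 28 is 28 -> NB
Op 5: add NC@62 -> ring=[27:NA,28:NB,62:NC]
Op 6: add ND@34 -> ring=[27:NA,28:NB,34:ND,62:NC]
Op 7: add NE@70 -> ring=[27:NA,28:NB,34:ND,62:NC,70:NE]
Op 8: route key 5: smallest pos >= 5 is 27 -> NA
Op 9: add NF@64 -> ring=[27:NA,28:NB,34:ND,62:NC,64:NF,70:NE]
Final route key 39: smallest pos >= 39 is 62 -> NC

Answer: NC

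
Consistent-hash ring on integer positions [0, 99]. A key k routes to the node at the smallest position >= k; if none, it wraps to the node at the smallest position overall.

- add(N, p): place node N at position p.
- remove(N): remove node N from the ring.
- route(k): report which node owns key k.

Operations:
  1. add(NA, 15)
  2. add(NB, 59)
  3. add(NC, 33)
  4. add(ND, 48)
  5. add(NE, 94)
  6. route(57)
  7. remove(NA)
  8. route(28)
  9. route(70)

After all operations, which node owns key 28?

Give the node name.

Op 1: add NA@15 -> ring=[15:NA]
Op 2: add NB@59 -> ring=[15:NA,59:NB]
Op 3: add NC@33 -> ring=[15:NA,33:NC,59:NB]
Op 4: add ND@48 -> ring=[15:NA,33:NC,48:ND,59:NB]
Op 5: add NE@94 -> ring=[15:NA,33:NC,48:ND,59:NB,94:NE]
Op 6: route key 57: smallest pos >= 57 is 59 -> NB
Op 7: remove NA -> ring=[33:NC,48:ND,59:NB,94:NE]
Op 8: route key 28: smallest pos >= 28 is 33 -> NC
Op 9: route key 70: smallest pos >= 70 is 94 -> NE
Final route key 28: smallest pos >= 28 is 33 -> NC

Answer: NC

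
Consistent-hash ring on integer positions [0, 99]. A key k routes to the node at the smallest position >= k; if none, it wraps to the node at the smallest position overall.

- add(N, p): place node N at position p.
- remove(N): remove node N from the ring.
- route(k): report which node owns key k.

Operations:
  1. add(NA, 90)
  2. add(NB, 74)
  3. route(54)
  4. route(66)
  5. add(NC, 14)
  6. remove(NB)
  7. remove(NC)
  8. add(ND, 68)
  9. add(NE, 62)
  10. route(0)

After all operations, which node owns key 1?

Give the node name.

Answer: NE

Derivation:
Op 1: add NA@90 -> ring=[90:NA]
Op 2: add NB@74 -> ring=[74:NB,90:NA]
Op 3: route key 54: smallest pos >= 54 is 74 -> NB
Op 4: route key 66: smallest pos >= 66 is 74 -> NB
Op 5: add NC@14 -> ring=[14:NC,74:NB,90:NA]
Op 6: remove NB -> ring=[14:NC,90:NA]
Op 7: remove NC -> ring=[90:NA]
Op 8: add ND@68 -> ring=[68:ND,90:NA]
Op 9: add NE@62 -> ring=[62:NE,68:ND,90:NA]
Op 10: route key 0: smallest pos >= 0 is 62 -> NE
Final route key 1: smallest pos >= 1 is 62 -> NE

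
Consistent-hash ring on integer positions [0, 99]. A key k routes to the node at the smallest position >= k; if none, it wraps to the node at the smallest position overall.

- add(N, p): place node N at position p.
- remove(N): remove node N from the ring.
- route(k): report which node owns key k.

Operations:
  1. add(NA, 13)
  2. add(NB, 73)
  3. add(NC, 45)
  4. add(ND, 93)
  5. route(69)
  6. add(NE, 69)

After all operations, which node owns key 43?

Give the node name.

Op 1: add NA@13 -> ring=[13:NA]
Op 2: add NB@73 -> ring=[13:NA,73:NB]
Op 3: add NC@45 -> ring=[13:NA,45:NC,73:NB]
Op 4: add ND@93 -> ring=[13:NA,45:NC,73:NB,93:ND]
Op 5: route key 69: smallest pos >= 69 is 73 -> NB
Op 6: add NE@69 -> ring=[13:NA,45:NC,69:NE,73:NB,93:ND]
Final route key 43: smallest pos >= 43 is 45 -> NC

Answer: NC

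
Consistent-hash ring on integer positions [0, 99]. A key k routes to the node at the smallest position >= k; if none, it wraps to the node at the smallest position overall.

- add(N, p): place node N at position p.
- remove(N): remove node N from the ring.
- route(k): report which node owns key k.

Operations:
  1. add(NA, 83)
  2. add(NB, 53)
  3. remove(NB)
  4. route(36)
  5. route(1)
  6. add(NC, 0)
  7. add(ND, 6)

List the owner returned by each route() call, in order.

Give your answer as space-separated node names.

Op 1: add NA@83 -> ring=[83:NA]
Op 2: add NB@53 -> ring=[53:NB,83:NA]
Op 3: remove NB -> ring=[83:NA]
Op 4: route key 36: smallest pos >= 36 is 83 -> NA
Op 5: route key 1: smallest pos >= 1 is 83 -> NA
Op 6: add NC@0 -> ring=[0:NC,83:NA]
Op 7: add ND@6 -> ring=[0:NC,6:ND,83:NA]

Answer: NA NA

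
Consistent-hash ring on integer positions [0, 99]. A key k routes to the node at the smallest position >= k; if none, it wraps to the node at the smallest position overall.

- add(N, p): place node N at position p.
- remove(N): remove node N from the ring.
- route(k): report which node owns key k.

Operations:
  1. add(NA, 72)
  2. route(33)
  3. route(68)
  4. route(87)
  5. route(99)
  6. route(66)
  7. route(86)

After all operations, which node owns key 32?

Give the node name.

Op 1: add NA@72 -> ring=[72:NA]
Op 2: route key 33: smallest pos >= 33 is 72 -> NA
Op 3: route key 68: smallest pos >= 68 is 72 -> NA
Op 4: route key 87: none >= 87, wrap to smallest pos 72 -> NA
Op 5: route key 99: none >= 99, wrap to smallest pos 72 -> NA
Op 6: route key 66: smallest pos >= 66 is 72 -> NA
Op 7: route key 86: none >= 86, wrap to smallest pos 72 -> NA
Final route key 32: smallest pos >= 32 is 72 -> NA

Answer: NA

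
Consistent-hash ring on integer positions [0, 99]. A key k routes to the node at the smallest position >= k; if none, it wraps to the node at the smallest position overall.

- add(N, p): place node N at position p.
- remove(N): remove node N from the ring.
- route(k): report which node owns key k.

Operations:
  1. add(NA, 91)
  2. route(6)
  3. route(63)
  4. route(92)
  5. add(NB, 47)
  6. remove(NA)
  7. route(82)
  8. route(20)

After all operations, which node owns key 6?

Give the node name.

Op 1: add NA@91 -> ring=[91:NA]
Op 2: route key 6: smallest pos >= 6 is 91 -> NA
Op 3: route key 63: smallest pos >= 63 is 91 -> NA
Op 4: route key 92: none >= 92, wrap to smallest pos 91 -> NA
Op 5: add NB@47 -> ring=[47:NB,91:NA]
Op 6: remove NA -> ring=[47:NB]
Op 7: route key 82: none >= 82, wrap to smallest pos 47 -> NB
Op 8: route key 20: smallest pos >= 20 is 47 -> NB
Final route key 6: smallest pos >= 6 is 47 -> NB

Answer: NB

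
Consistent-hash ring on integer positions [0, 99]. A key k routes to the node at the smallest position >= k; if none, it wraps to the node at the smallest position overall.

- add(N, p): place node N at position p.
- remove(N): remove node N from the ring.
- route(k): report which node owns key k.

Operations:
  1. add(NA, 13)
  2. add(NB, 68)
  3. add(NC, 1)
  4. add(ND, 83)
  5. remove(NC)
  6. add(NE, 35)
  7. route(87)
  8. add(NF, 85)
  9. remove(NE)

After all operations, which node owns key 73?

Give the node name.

Answer: ND

Derivation:
Op 1: add NA@13 -> ring=[13:NA]
Op 2: add NB@68 -> ring=[13:NA,68:NB]
Op 3: add NC@1 -> ring=[1:NC,13:NA,68:NB]
Op 4: add ND@83 -> ring=[1:NC,13:NA,68:NB,83:ND]
Op 5: remove NC -> ring=[13:NA,68:NB,83:ND]
Op 6: add NE@35 -> ring=[13:NA,35:NE,68:NB,83:ND]
Op 7: route key 87: none >= 87, wrap to smallest pos 13 -> NA
Op 8: add NF@85 -> ring=[13:NA,35:NE,68:NB,83:ND,85:NF]
Op 9: remove NE -> ring=[13:NA,68:NB,83:ND,85:NF]
Final route key 73: smallest pos >= 73 is 83 -> ND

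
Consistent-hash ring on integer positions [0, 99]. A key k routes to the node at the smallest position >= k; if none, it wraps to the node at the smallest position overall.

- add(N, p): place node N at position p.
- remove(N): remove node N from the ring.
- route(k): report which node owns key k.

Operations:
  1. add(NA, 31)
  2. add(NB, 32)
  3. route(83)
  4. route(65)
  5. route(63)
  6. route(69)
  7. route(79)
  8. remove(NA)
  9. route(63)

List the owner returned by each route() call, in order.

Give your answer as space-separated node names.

Op 1: add NA@31 -> ring=[31:NA]
Op 2: add NB@32 -> ring=[31:NA,32:NB]
Op 3: route key 83: none >= 83, wrap to smallest pos 31 -> NA
Op 4: route key 65: none >= 65, wrap to smallest pos 31 -> NA
Op 5: route key 63: none >= 63, wrap to smallest pos 31 -> NA
Op 6: route key 69: none >= 69, wrap to smallest pos 31 -> NA
Op 7: route key 79: none >= 79, wrap to smallest pos 31 -> NA
Op 8: remove NA -> ring=[32:NB]
Op 9: route key 63: none >= 63, wrap to smallest pos 32 -> NB

Answer: NA NA NA NA NA NB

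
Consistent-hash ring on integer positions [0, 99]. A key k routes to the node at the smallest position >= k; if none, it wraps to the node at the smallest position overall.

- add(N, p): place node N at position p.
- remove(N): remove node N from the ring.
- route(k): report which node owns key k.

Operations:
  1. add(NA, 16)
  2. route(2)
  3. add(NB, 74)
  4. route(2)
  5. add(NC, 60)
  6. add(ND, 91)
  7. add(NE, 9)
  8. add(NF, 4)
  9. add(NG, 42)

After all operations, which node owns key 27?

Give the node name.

Op 1: add NA@16 -> ring=[16:NA]
Op 2: route key 2: smallest pos >= 2 is 16 -> NA
Op 3: add NB@74 -> ring=[16:NA,74:NB]
Op 4: route key 2: smallest pos >= 2 is 16 -> NA
Op 5: add NC@60 -> ring=[16:NA,60:NC,74:NB]
Op 6: add ND@91 -> ring=[16:NA,60:NC,74:NB,91:ND]
Op 7: add NE@9 -> ring=[9:NE,16:NA,60:NC,74:NB,91:ND]
Op 8: add NF@4 -> ring=[4:NF,9:NE,16:NA,60:NC,74:NB,91:ND]
Op 9: add NG@42 -> ring=[4:NF,9:NE,16:NA,42:NG,60:NC,74:NB,91:ND]
Final route key 27: smallest pos >= 27 is 42 -> NG

Answer: NG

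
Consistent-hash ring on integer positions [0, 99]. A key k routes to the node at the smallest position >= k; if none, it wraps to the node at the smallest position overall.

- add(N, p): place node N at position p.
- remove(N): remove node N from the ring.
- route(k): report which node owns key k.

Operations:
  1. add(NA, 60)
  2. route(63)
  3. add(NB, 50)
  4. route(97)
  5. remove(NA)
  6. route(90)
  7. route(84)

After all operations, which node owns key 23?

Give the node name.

Answer: NB

Derivation:
Op 1: add NA@60 -> ring=[60:NA]
Op 2: route key 63: none >= 63, wrap to smallest pos 60 -> NA
Op 3: add NB@50 -> ring=[50:NB,60:NA]
Op 4: route key 97: none >= 97, wrap to smallest pos 50 -> NB
Op 5: remove NA -> ring=[50:NB]
Op 6: route key 90: none >= 90, wrap to smallest pos 50 -> NB
Op 7: route key 84: none >= 84, wrap to smallest pos 50 -> NB
Final route key 23: smallest pos >= 23 is 50 -> NB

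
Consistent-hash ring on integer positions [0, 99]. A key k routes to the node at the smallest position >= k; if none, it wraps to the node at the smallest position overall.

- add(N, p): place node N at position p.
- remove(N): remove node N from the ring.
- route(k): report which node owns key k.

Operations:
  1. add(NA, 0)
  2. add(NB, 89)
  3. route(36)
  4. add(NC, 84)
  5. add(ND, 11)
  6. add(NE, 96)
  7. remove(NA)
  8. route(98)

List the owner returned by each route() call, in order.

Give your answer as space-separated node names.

Answer: NB ND

Derivation:
Op 1: add NA@0 -> ring=[0:NA]
Op 2: add NB@89 -> ring=[0:NA,89:NB]
Op 3: route key 36: smallest pos >= 36 is 89 -> NB
Op 4: add NC@84 -> ring=[0:NA,84:NC,89:NB]
Op 5: add ND@11 -> ring=[0:NA,11:ND,84:NC,89:NB]
Op 6: add NE@96 -> ring=[0:NA,11:ND,84:NC,89:NB,96:NE]
Op 7: remove NA -> ring=[11:ND,84:NC,89:NB,96:NE]
Op 8: route key 98: none >= 98, wrap to smallest pos 11 -> ND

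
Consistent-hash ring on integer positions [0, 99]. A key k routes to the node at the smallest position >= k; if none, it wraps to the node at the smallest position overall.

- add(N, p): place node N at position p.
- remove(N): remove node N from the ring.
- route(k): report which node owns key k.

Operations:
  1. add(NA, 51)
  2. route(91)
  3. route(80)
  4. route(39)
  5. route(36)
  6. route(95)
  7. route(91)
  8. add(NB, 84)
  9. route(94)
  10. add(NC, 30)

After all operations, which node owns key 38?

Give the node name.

Op 1: add NA@51 -> ring=[51:NA]
Op 2: route key 91: none >= 91, wrap to smallest pos 51 -> NA
Op 3: route key 80: none >= 80, wrap to smallest pos 51 -> NA
Op 4: route key 39: smallest pos >= 39 is 51 -> NA
Op 5: route key 36: smallest pos >= 36 is 51 -> NA
Op 6: route key 95: none >= 95, wrap to smallest pos 51 -> NA
Op 7: route key 91: none >= 91, wrap to smallest pos 51 -> NA
Op 8: add NB@84 -> ring=[51:NA,84:NB]
Op 9: route key 94: none >= 94, wrap to smallest pos 51 -> NA
Op 10: add NC@30 -> ring=[30:NC,51:NA,84:NB]
Final route key 38: smallest pos >= 38 is 51 -> NA

Answer: NA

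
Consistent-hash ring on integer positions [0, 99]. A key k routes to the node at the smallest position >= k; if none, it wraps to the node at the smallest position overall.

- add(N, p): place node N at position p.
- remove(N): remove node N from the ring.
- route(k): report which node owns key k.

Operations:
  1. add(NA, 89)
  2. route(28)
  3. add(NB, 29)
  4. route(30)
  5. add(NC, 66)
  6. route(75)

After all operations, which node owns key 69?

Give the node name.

Op 1: add NA@89 -> ring=[89:NA]
Op 2: route key 28: smallest pos >= 28 is 89 -> NA
Op 3: add NB@29 -> ring=[29:NB,89:NA]
Op 4: route key 30: smallest pos >= 30 is 89 -> NA
Op 5: add NC@66 -> ring=[29:NB,66:NC,89:NA]
Op 6: route key 75: smallest pos >= 75 is 89 -> NA
Final route key 69: smallest pos >= 69 is 89 -> NA

Answer: NA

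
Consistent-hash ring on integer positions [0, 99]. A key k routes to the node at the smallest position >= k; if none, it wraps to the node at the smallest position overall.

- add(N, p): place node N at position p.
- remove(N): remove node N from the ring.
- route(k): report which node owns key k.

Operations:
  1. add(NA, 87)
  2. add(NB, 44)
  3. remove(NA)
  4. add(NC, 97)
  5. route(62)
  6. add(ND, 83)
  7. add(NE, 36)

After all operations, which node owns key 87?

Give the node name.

Op 1: add NA@87 -> ring=[87:NA]
Op 2: add NB@44 -> ring=[44:NB,87:NA]
Op 3: remove NA -> ring=[44:NB]
Op 4: add NC@97 -> ring=[44:NB,97:NC]
Op 5: route key 62: smallest pos >= 62 is 97 -> NC
Op 6: add ND@83 -> ring=[44:NB,83:ND,97:NC]
Op 7: add NE@36 -> ring=[36:NE,44:NB,83:ND,97:NC]
Final route key 87: smallest pos >= 87 is 97 -> NC

Answer: NC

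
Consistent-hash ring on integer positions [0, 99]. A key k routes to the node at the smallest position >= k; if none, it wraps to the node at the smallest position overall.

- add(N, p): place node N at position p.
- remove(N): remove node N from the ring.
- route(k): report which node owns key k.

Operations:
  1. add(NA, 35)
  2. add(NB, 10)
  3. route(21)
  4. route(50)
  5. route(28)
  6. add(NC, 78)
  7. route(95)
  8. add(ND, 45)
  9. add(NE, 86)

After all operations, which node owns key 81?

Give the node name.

Op 1: add NA@35 -> ring=[35:NA]
Op 2: add NB@10 -> ring=[10:NB,35:NA]
Op 3: route key 21: smallest pos >= 21 is 35 -> NA
Op 4: route key 50: none >= 50, wrap to smallest pos 10 -> NB
Op 5: route key 28: smallest pos >= 28 is 35 -> NA
Op 6: add NC@78 -> ring=[10:NB,35:NA,78:NC]
Op 7: route key 95: none >= 95, wrap to smallest pos 10 -> NB
Op 8: add ND@45 -> ring=[10:NB,35:NA,45:ND,78:NC]
Op 9: add NE@86 -> ring=[10:NB,35:NA,45:ND,78:NC,86:NE]
Final route key 81: smallest pos >= 81 is 86 -> NE

Answer: NE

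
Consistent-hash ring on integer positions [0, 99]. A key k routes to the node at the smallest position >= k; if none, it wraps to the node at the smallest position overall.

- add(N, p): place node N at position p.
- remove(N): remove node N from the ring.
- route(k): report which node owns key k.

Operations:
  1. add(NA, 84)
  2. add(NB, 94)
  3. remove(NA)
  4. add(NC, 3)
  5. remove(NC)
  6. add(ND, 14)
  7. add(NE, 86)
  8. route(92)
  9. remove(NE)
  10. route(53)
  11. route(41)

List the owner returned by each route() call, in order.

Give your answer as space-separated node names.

Answer: NB NB NB

Derivation:
Op 1: add NA@84 -> ring=[84:NA]
Op 2: add NB@94 -> ring=[84:NA,94:NB]
Op 3: remove NA -> ring=[94:NB]
Op 4: add NC@3 -> ring=[3:NC,94:NB]
Op 5: remove NC -> ring=[94:NB]
Op 6: add ND@14 -> ring=[14:ND,94:NB]
Op 7: add NE@86 -> ring=[14:ND,86:NE,94:NB]
Op 8: route key 92: smallest pos >= 92 is 94 -> NB
Op 9: remove NE -> ring=[14:ND,94:NB]
Op 10: route key 53: smallest pos >= 53 is 94 -> NB
Op 11: route key 41: smallest pos >= 41 is 94 -> NB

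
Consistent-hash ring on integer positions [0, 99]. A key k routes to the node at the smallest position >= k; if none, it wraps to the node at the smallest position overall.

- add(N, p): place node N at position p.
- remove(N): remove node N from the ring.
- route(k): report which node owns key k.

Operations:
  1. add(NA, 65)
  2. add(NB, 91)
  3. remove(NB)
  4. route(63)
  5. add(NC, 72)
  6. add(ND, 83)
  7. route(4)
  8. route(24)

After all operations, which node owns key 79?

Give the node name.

Answer: ND

Derivation:
Op 1: add NA@65 -> ring=[65:NA]
Op 2: add NB@91 -> ring=[65:NA,91:NB]
Op 3: remove NB -> ring=[65:NA]
Op 4: route key 63: smallest pos >= 63 is 65 -> NA
Op 5: add NC@72 -> ring=[65:NA,72:NC]
Op 6: add ND@83 -> ring=[65:NA,72:NC,83:ND]
Op 7: route key 4: smallest pos >= 4 is 65 -> NA
Op 8: route key 24: smallest pos >= 24 is 65 -> NA
Final route key 79: smallest pos >= 79 is 83 -> ND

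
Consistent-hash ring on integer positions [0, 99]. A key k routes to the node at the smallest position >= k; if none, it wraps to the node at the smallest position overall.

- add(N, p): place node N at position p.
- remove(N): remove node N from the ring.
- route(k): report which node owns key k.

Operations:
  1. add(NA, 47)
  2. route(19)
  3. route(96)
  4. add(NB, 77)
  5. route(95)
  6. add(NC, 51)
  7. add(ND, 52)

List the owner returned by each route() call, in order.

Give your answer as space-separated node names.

Op 1: add NA@47 -> ring=[47:NA]
Op 2: route key 19: smallest pos >= 19 is 47 -> NA
Op 3: route key 96: none >= 96, wrap to smallest pos 47 -> NA
Op 4: add NB@77 -> ring=[47:NA,77:NB]
Op 5: route key 95: none >= 95, wrap to smallest pos 47 -> NA
Op 6: add NC@51 -> ring=[47:NA,51:NC,77:NB]
Op 7: add ND@52 -> ring=[47:NA,51:NC,52:ND,77:NB]

Answer: NA NA NA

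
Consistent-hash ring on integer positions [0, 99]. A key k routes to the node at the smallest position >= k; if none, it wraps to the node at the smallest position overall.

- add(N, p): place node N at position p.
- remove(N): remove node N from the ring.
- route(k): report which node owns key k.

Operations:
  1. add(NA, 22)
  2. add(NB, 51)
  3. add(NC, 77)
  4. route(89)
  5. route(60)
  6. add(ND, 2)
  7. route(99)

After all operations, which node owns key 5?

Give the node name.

Op 1: add NA@22 -> ring=[22:NA]
Op 2: add NB@51 -> ring=[22:NA,51:NB]
Op 3: add NC@77 -> ring=[22:NA,51:NB,77:NC]
Op 4: route key 89: none >= 89, wrap to smallest pos 22 -> NA
Op 5: route key 60: smallest pos >= 60 is 77 -> NC
Op 6: add ND@2 -> ring=[2:ND,22:NA,51:NB,77:NC]
Op 7: route key 99: none >= 99, wrap to smallest pos 2 -> ND
Final route key 5: smallest pos >= 5 is 22 -> NA

Answer: NA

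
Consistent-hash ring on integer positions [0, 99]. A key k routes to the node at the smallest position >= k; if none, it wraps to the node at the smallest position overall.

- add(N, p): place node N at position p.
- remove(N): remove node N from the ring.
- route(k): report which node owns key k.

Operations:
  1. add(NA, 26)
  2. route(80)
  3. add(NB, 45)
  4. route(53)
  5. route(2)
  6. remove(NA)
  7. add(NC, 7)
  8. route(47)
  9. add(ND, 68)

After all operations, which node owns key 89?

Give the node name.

Answer: NC

Derivation:
Op 1: add NA@26 -> ring=[26:NA]
Op 2: route key 80: none >= 80, wrap to smallest pos 26 -> NA
Op 3: add NB@45 -> ring=[26:NA,45:NB]
Op 4: route key 53: none >= 53, wrap to smallest pos 26 -> NA
Op 5: route key 2: smallest pos >= 2 is 26 -> NA
Op 6: remove NA -> ring=[45:NB]
Op 7: add NC@7 -> ring=[7:NC,45:NB]
Op 8: route key 47: none >= 47, wrap to smallest pos 7 -> NC
Op 9: add ND@68 -> ring=[7:NC,45:NB,68:ND]
Final route key 89: none >= 89, wrap to smallest pos 7 -> NC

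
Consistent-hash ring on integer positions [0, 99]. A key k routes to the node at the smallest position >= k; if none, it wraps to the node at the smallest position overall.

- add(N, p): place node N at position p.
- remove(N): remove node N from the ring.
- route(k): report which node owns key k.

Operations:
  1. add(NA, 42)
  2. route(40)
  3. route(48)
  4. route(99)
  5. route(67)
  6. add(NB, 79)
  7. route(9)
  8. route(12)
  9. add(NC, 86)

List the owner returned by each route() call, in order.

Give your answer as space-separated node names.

Answer: NA NA NA NA NA NA

Derivation:
Op 1: add NA@42 -> ring=[42:NA]
Op 2: route key 40: smallest pos >= 40 is 42 -> NA
Op 3: route key 48: none >= 48, wrap to smallest pos 42 -> NA
Op 4: route key 99: none >= 99, wrap to smallest pos 42 -> NA
Op 5: route key 67: none >= 67, wrap to smallest pos 42 -> NA
Op 6: add NB@79 -> ring=[42:NA,79:NB]
Op 7: route key 9: smallest pos >= 9 is 42 -> NA
Op 8: route key 12: smallest pos >= 12 is 42 -> NA
Op 9: add NC@86 -> ring=[42:NA,79:NB,86:NC]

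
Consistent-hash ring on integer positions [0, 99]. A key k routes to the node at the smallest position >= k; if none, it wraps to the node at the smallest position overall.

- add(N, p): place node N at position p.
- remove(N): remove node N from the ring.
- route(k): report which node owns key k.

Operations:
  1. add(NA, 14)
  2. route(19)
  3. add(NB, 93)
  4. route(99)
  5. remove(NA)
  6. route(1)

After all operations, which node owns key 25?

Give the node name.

Answer: NB

Derivation:
Op 1: add NA@14 -> ring=[14:NA]
Op 2: route key 19: none >= 19, wrap to smallest pos 14 -> NA
Op 3: add NB@93 -> ring=[14:NA,93:NB]
Op 4: route key 99: none >= 99, wrap to smallest pos 14 -> NA
Op 5: remove NA -> ring=[93:NB]
Op 6: route key 1: smallest pos >= 1 is 93 -> NB
Final route key 25: smallest pos >= 25 is 93 -> NB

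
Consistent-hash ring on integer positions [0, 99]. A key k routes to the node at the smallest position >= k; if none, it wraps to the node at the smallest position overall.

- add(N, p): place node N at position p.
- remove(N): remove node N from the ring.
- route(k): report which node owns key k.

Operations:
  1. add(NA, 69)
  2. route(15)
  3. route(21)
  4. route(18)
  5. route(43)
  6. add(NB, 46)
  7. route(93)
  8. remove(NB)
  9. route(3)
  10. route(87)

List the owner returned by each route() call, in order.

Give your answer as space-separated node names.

Answer: NA NA NA NA NB NA NA

Derivation:
Op 1: add NA@69 -> ring=[69:NA]
Op 2: route key 15: smallest pos >= 15 is 69 -> NA
Op 3: route key 21: smallest pos >= 21 is 69 -> NA
Op 4: route key 18: smallest pos >= 18 is 69 -> NA
Op 5: route key 43: smallest pos >= 43 is 69 -> NA
Op 6: add NB@46 -> ring=[46:NB,69:NA]
Op 7: route key 93: none >= 93, wrap to smallest pos 46 -> NB
Op 8: remove NB -> ring=[69:NA]
Op 9: route key 3: smallest pos >= 3 is 69 -> NA
Op 10: route key 87: none >= 87, wrap to smallest pos 69 -> NA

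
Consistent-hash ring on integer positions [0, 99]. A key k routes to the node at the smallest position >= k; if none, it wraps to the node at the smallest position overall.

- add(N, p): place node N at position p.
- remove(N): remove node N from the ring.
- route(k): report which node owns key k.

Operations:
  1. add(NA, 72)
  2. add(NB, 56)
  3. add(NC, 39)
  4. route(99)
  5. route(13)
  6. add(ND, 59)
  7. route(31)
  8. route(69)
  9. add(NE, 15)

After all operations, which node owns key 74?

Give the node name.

Op 1: add NA@72 -> ring=[72:NA]
Op 2: add NB@56 -> ring=[56:NB,72:NA]
Op 3: add NC@39 -> ring=[39:NC,56:NB,72:NA]
Op 4: route key 99: none >= 99, wrap to smallest pos 39 -> NC
Op 5: route key 13: smallest pos >= 13 is 39 -> NC
Op 6: add ND@59 -> ring=[39:NC,56:NB,59:ND,72:NA]
Op 7: route key 31: smallest pos >= 31 is 39 -> NC
Op 8: route key 69: smallest pos >= 69 is 72 -> NA
Op 9: add NE@15 -> ring=[15:NE,39:NC,56:NB,59:ND,72:NA]
Final route key 74: none >= 74, wrap to smallest pos 15 -> NE

Answer: NE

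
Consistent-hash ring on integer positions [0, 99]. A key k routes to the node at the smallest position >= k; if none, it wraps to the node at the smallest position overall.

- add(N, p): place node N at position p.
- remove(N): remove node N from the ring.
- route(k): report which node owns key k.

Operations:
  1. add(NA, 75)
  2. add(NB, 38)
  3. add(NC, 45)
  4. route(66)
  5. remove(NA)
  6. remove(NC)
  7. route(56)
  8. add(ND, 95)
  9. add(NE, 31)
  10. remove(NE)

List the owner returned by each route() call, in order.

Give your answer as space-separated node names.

Op 1: add NA@75 -> ring=[75:NA]
Op 2: add NB@38 -> ring=[38:NB,75:NA]
Op 3: add NC@45 -> ring=[38:NB,45:NC,75:NA]
Op 4: route key 66: smallest pos >= 66 is 75 -> NA
Op 5: remove NA -> ring=[38:NB,45:NC]
Op 6: remove NC -> ring=[38:NB]
Op 7: route key 56: none >= 56, wrap to smallest pos 38 -> NB
Op 8: add ND@95 -> ring=[38:NB,95:ND]
Op 9: add NE@31 -> ring=[31:NE,38:NB,95:ND]
Op 10: remove NE -> ring=[38:NB,95:ND]

Answer: NA NB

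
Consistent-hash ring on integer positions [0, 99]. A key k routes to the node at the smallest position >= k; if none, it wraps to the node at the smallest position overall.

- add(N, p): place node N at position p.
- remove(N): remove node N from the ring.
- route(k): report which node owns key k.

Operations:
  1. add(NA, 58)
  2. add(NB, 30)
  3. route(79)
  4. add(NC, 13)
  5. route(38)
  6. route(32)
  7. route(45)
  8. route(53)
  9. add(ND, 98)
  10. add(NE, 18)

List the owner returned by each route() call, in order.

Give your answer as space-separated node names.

Op 1: add NA@58 -> ring=[58:NA]
Op 2: add NB@30 -> ring=[30:NB,58:NA]
Op 3: route key 79: none >= 79, wrap to smallest pos 30 -> NB
Op 4: add NC@13 -> ring=[13:NC,30:NB,58:NA]
Op 5: route key 38: smallest pos >= 38 is 58 -> NA
Op 6: route key 32: smallest pos >= 32 is 58 -> NA
Op 7: route key 45: smallest pos >= 45 is 58 -> NA
Op 8: route key 53: smallest pos >= 53 is 58 -> NA
Op 9: add ND@98 -> ring=[13:NC,30:NB,58:NA,98:ND]
Op 10: add NE@18 -> ring=[13:NC,18:NE,30:NB,58:NA,98:ND]

Answer: NB NA NA NA NA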